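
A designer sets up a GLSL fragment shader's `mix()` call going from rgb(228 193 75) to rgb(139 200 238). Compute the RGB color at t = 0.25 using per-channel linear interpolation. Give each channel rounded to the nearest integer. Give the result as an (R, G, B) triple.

(206, 195, 116)

R = 228 + 0.25 × (139 − 228) = 228 + 0.25 × -89 = 205.75 → 206
G = 193 + 0.25 × (200 − 193) = 193 + 0.25 × 7 = 194.75 → 195
B = 75 + 0.25 × (238 − 75) = 75 + 0.25 × 163 = 115.75 → 116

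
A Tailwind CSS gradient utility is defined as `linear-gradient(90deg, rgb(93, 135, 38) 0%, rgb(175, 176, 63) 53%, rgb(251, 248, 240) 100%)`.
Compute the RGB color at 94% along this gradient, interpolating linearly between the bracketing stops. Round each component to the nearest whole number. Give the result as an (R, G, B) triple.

(241, 239, 217)

94% lies between the 53% and 100% stops, so the local fraction is t = (94 − 53)/(100 − 53) = 41/47 ≈ 0.8723.
R = 175 + 0.8723 × (251 − 175) = 241.295 → 241
G = 176 + 0.8723 × (248 − 176) = 238.806 → 239
B = 63 + 0.8723 × (240 − 63) = 217.397 → 217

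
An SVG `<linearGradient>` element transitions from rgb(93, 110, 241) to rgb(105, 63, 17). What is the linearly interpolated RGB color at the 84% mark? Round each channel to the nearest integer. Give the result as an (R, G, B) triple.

(103, 71, 53)

84% corresponds to t = 0.84.
R = 93 + 0.84 × (105 − 93) = 93 + 0.84 × 12 = 103.08 → 103
G = 110 + 0.84 × (63 − 110) = 110 + 0.84 × -47 = 70.52 → 71
B = 241 + 0.84 × (17 − 241) = 241 + 0.84 × -224 = 52.84 → 53
So the blended color is (103, 71, 53), about #674735.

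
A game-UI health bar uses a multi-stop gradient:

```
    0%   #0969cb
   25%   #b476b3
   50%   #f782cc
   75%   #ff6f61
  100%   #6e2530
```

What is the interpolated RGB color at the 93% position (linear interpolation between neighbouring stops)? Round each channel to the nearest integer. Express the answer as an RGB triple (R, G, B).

(151, 58, 62)

93% lies between the 75% and 100% stops, so the local fraction is t = (93 − 75)/(100 − 75) = 18/25 ≈ 0.72.
#ff6f61 → (255, 111, 97); #6e2530 → (110, 37, 48).
R = 255 + 0.72 × (110 − 255) = 150.6 → 151
G = 111 + 0.72 × (37 − 111) = 57.72 → 58
B = 97 + 0.72 × (48 − 97) = 61.72 → 62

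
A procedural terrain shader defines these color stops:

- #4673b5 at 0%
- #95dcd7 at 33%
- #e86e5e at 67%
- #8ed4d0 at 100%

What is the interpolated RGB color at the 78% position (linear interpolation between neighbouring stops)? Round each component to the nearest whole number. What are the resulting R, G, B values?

(202, 144, 132)

78% lies between the 67% and 100% stops, so the local fraction is t = (78 − 67)/(100 − 67) = 11/33 ≈ 0.3333.
#e86e5e → (232, 110, 94); #8ed4d0 → (142, 212, 208).
R = 232 + 0.3333 × (142 − 232) = 202.003 → 202
G = 110 + 0.3333 × (212 − 110) = 143.997 → 144
B = 94 + 0.3333 × (208 − 94) = 131.996 → 132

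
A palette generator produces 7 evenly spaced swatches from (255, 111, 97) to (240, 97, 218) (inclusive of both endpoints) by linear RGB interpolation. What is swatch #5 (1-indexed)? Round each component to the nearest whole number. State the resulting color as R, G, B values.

With 7 swatches and endpoints inclusive, swatch 5 sits at t = (5 − 1)/(7 − 1) = 4/6 ≈ 0.6667.
R = 255 + 0.6667 × (240 − 255) = 245 → 245
G = 111 + 0.6667 × (97 − 111) = 101.666 → 102
B = 97 + 0.6667 × (218 − 97) = 177.671 → 178

(245, 102, 178)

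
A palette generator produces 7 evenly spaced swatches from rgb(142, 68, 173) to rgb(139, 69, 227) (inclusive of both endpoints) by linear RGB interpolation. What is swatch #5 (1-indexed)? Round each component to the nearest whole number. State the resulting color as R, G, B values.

With 7 swatches and endpoints inclusive, swatch 5 sits at t = (5 − 1)/(7 − 1) = 4/6 ≈ 0.6667.
R = 142 + 0.6667 × (139 − 142) = 140 → 140
G = 68 + 0.6667 × (69 − 68) = 68.667 → 69
B = 173 + 0.6667 × (227 − 173) = 209.002 → 209

(140, 69, 209)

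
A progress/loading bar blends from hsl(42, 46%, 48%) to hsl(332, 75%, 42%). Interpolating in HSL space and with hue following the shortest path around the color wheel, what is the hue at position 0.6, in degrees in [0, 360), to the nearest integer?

Hue: 332 − 42 = 290°, but |290| > 180 so the shorter arc goes the other way: Δh = 290 − 360 = -70°.
H = 42 + 0.6 × (-70) = 0 → 0°

0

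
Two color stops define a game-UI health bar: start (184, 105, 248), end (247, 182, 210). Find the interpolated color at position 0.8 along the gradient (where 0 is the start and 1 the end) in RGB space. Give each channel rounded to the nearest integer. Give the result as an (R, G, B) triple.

(234, 167, 218)

R = 184 + 0.8 × (247 − 184) = 184 + 0.8 × 63 = 234.4 → 234
G = 105 + 0.8 × (182 − 105) = 105 + 0.8 × 77 = 166.6 → 167
B = 248 + 0.8 × (210 − 248) = 248 + 0.8 × -38 = 217.6 → 218
So the blended color is (234, 167, 218), about #eaa7da.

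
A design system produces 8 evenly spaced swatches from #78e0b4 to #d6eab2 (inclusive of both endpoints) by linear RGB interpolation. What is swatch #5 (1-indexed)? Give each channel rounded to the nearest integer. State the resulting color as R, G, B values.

(174, 230, 179)

With 8 swatches and endpoints inclusive, swatch 5 sits at t = (5 − 1)/(8 − 1) = 4/7 ≈ 0.5714.
#78e0b4 → (120, 224, 180); #d6eab2 → (214, 234, 178).
R = 120 + 0.5714 × (214 − 120) = 173.712 → 174
G = 224 + 0.5714 × (234 − 224) = 229.714 → 230
B = 180 + 0.5714 × (178 − 180) = 178.857 → 179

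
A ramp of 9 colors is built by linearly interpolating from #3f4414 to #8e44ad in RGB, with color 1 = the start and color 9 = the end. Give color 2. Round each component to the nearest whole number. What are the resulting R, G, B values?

(73, 68, 39)

With 9 swatches and endpoints inclusive, swatch 2 sits at t = (2 − 1)/(9 − 1) = 1/8 ≈ 0.125.
#3f4414 → (63, 68, 20); #8e44ad → (142, 68, 173).
R = 63 + 0.125 × (142 − 63) = 72.875 → 73
G = 68 + 0.125 × (68 − 68) = 68 → 68
B = 20 + 0.125 × (173 − 20) = 39.125 → 39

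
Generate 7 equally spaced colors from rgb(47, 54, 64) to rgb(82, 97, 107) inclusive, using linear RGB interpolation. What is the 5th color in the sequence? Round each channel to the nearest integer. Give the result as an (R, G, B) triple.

(70, 83, 93)

With 7 swatches and endpoints inclusive, swatch 5 sits at t = (5 − 1)/(7 − 1) = 4/6 ≈ 0.6667.
R = 47 + 0.6667 × (82 − 47) = 70.334 → 70
G = 54 + 0.6667 × (97 − 54) = 82.668 → 83
B = 64 + 0.6667 × (107 − 64) = 92.668 → 93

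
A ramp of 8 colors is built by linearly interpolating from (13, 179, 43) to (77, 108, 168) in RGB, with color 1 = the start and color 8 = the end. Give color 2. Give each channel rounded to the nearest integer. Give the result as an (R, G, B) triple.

(22, 169, 61)

With 8 swatches and endpoints inclusive, swatch 2 sits at t = (2 − 1)/(8 − 1) = 1/7 ≈ 0.1429.
R = 13 + 0.1429 × (77 − 13) = 22.146 → 22
G = 179 + 0.1429 × (108 − 179) = 168.854 → 169
B = 43 + 0.1429 × (168 − 43) = 60.862 → 61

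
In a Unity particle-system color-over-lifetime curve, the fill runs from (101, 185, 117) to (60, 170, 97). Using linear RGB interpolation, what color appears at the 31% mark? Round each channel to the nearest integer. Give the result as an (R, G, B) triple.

(88, 180, 111)

31% corresponds to t = 0.31.
R = 101 + 0.31 × (60 − 101) = 101 + 0.31 × -41 = 88.29 → 88
G = 185 + 0.31 × (170 − 185) = 185 + 0.31 × -15 = 180.35 → 180
B = 117 + 0.31 × (97 − 117) = 117 + 0.31 × -20 = 110.8 → 111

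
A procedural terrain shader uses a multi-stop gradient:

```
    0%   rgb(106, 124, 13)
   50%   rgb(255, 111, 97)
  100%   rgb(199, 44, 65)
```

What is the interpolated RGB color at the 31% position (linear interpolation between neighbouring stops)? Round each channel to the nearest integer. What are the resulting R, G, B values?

31% lies between the 0% and 50% stops, so the local fraction is t = (31 − 0)/(50 − 0) = 31/50 ≈ 0.62.
R = 106 + 0.62 × (255 − 106) = 198.38 → 198
G = 124 + 0.62 × (111 − 124) = 115.94 → 116
B = 13 + 0.62 × (97 − 13) = 65.08 → 65

(198, 116, 65)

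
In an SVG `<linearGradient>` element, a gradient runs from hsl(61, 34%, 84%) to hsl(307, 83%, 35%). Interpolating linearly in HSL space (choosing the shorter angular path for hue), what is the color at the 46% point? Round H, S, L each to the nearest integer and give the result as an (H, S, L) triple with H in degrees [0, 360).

Hue: 307 − 61 = 246°, but |246| > 180 so the shorter arc goes the other way: Δh = 246 − 360 = -114°.
H = 61 + 0.46 × (-114) = 8.56 → 9°
S = 34 + 0.46 × (83 − 34) = 56.54 → 57%
L = 84 + 0.46 × (35 − 84) = 61.46 → 61%

(9, 57, 61)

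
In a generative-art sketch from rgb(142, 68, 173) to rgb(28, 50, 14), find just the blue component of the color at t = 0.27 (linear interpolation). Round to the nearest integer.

130

B = 173 + 0.27 × (14 − 173) = 130.07 → 130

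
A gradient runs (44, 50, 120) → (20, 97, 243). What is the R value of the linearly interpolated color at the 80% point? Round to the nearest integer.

25

R = 44 + 0.8 × (20 − 44) = 24.8 → 25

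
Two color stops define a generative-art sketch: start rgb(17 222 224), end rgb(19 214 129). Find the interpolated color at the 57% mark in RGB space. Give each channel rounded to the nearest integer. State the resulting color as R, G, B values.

(18, 217, 170)

57% corresponds to t = 0.57.
R = 17 + 0.57 × (19 − 17) = 17 + 0.57 × 2 = 18.14 → 18
G = 222 + 0.57 × (214 − 222) = 222 + 0.57 × -8 = 217.44 → 217
B = 224 + 0.57 × (129 − 224) = 224 + 0.57 × -95 = 169.85 → 170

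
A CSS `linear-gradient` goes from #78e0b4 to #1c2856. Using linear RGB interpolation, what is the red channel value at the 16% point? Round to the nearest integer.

R₁ = 120 (from #78e0b4), R₂ = 28 (from #1c2856).
R = 120 + 0.16 × (28 − 120) = 105.28 → 105

105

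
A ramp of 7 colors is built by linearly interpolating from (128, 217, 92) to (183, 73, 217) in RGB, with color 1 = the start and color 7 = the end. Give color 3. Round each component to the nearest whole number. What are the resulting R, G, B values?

(146, 169, 134)

With 7 swatches and endpoints inclusive, swatch 3 sits at t = (3 − 1)/(7 − 1) = 2/6 ≈ 0.3333.
R = 128 + 0.3333 × (183 − 128) = 146.332 → 146
G = 217 + 0.3333 × (73 − 217) = 169.005 → 169
B = 92 + 0.3333 × (217 − 92) = 133.662 → 134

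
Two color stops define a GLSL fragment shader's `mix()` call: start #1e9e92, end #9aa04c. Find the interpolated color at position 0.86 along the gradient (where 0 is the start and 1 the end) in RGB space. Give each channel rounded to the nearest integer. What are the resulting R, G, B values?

(137, 160, 86)

#1e9e92 → (30, 158, 146); #9aa04c → (154, 160, 76).
R = 30 + 0.86 × (154 − 30) = 30 + 0.86 × 124 = 136.64 → 137
G = 158 + 0.86 × (160 − 158) = 158 + 0.86 × 2 = 159.72 → 160
B = 146 + 0.86 × (76 − 146) = 146 + 0.86 × -70 = 85.8 → 86
So the blended color is (137, 160, 86), about #89a056.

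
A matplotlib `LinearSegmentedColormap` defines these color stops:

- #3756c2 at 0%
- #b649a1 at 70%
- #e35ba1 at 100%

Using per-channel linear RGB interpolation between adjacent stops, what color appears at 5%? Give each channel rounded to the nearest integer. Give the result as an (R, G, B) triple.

5% lies between the 0% and 70% stops, so the local fraction is t = (5 − 0)/(70 − 0) = 5/70 ≈ 0.0714.
#3756c2 → (55, 86, 194); #b649a1 → (182, 73, 161).
R = 55 + 0.0714 × (182 − 55) = 64.068 → 64
G = 86 + 0.0714 × (73 − 86) = 85.072 → 85
B = 194 + 0.0714 × (161 − 194) = 191.644 → 192

(64, 85, 192)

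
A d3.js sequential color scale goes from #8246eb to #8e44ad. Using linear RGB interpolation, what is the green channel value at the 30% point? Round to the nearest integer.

69

G₁ = 70 (from #8246eb), G₂ = 68 (from #8e44ad).
G = 70 + 0.3 × (68 − 70) = 69.4 → 69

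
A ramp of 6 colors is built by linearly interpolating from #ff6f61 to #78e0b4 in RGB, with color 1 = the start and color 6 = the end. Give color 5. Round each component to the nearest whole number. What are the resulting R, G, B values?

With 6 swatches and endpoints inclusive, swatch 5 sits at t = (5 − 1)/(6 − 1) = 4/5 ≈ 0.8.
#ff6f61 → (255, 111, 97); #78e0b4 → (120, 224, 180).
R = 255 + 0.8 × (120 − 255) = 147 → 147
G = 111 + 0.8 × (224 − 111) = 201.4 → 201
B = 97 + 0.8 × (180 − 97) = 163.4 → 163

(147, 201, 163)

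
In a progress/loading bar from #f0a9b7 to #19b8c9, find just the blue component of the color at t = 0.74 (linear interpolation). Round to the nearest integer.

196

B₁ = 183 (from #f0a9b7), B₂ = 201 (from #19b8c9).
B = 183 + 0.74 × (201 − 183) = 196.32 → 196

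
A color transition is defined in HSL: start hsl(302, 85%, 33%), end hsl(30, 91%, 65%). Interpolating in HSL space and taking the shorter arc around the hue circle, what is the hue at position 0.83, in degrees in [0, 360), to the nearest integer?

Hue: 30 − 302 = -272°, but |-272| > 180 so the shorter arc goes the other way: Δh = -272 + 360 = 88°.
H = 302 + 0.83 × (88) = 375.04 → 375 → 375 mod 360 = 15°

15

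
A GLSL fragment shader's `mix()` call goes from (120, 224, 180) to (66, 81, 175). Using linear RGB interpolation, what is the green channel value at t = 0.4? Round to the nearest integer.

G = 224 + 0.4 × (81 − 224) = 166.8 → 167

167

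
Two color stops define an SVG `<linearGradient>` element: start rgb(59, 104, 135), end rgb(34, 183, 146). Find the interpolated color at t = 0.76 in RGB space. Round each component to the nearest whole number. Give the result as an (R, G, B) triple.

(40, 164, 143)

R = 59 + 0.76 × (34 − 59) = 59 + 0.76 × -25 = 40 → 40
G = 104 + 0.76 × (183 − 104) = 104 + 0.76 × 79 = 164.04 → 164
B = 135 + 0.76 × (146 − 135) = 135 + 0.76 × 11 = 143.36 → 143
So the blended color is (40, 164, 143), about #28a48f.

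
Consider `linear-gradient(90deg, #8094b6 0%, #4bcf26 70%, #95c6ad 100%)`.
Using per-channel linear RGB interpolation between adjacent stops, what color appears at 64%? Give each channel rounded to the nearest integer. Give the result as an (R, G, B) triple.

(80, 202, 50)

64% lies between the 0% and 70% stops, so the local fraction is t = (64 − 0)/(70 − 0) = 64/70 ≈ 0.9143.
#8094b6 → (128, 148, 182); #4bcf26 → (75, 207, 38).
R = 128 + 0.9143 × (75 − 128) = 79.542 → 80
G = 148 + 0.9143 × (207 − 148) = 201.944 → 202
B = 182 + 0.9143 × (38 − 182) = 50.341 → 50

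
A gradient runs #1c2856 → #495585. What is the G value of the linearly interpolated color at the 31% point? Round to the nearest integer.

54

G₁ = 40 (from #1c2856), G₂ = 85 (from #495585).
G = 40 + 0.31 × (85 − 40) = 53.95 → 54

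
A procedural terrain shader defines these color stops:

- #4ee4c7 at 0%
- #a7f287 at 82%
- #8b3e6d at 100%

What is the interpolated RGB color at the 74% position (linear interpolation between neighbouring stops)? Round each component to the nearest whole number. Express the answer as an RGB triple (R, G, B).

(158, 241, 141)

74% lies between the 0% and 82% stops, so the local fraction is t = (74 − 0)/(82 − 0) = 74/82 ≈ 0.9024.
#4ee4c7 → (78, 228, 199); #a7f287 → (167, 242, 135).
R = 78 + 0.9024 × (167 − 78) = 158.314 → 158
G = 228 + 0.9024 × (242 − 228) = 240.634 → 241
B = 199 + 0.9024 × (135 − 199) = 141.246 → 141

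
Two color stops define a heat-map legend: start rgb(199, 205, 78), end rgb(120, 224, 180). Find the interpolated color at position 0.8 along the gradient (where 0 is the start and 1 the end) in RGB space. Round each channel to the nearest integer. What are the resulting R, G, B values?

R = 199 + 0.8 × (120 − 199) = 199 + 0.8 × -79 = 135.8 → 136
G = 205 + 0.8 × (224 − 205) = 205 + 0.8 × 19 = 220.2 → 220
B = 78 + 0.8 × (180 − 78) = 78 + 0.8 × 102 = 159.6 → 160

(136, 220, 160)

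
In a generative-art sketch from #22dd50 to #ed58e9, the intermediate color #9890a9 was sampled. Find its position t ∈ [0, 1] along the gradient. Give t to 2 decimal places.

Invert the lerp on the R channel (largest span, 203): t = (152 − 34) / (237 − 34) = 118/203 = 0.58128.
Check on G: (144 − 221)/(88 − 221) = 0.5789 ✓

0.58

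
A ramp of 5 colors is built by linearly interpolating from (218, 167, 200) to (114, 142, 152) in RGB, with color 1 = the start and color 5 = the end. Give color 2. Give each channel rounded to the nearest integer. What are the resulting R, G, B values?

With 5 swatches and endpoints inclusive, swatch 2 sits at t = (2 − 1)/(5 − 1) = 1/4 ≈ 0.25.
R = 218 + 0.25 × (114 − 218) = 192 → 192
G = 167 + 0.25 × (142 − 167) = 160.75 → 161
B = 200 + 0.25 × (152 − 200) = 188 → 188

(192, 161, 188)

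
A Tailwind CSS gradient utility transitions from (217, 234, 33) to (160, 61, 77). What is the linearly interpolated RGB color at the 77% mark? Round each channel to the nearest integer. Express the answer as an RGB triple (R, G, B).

77% corresponds to t = 0.77.
R = 217 + 0.77 × (160 − 217) = 217 + 0.77 × -57 = 173.11 → 173
G = 234 + 0.77 × (61 − 234) = 234 + 0.77 × -173 = 100.79 → 101
B = 33 + 0.77 × (77 − 33) = 33 + 0.77 × 44 = 66.88 → 67

(173, 101, 67)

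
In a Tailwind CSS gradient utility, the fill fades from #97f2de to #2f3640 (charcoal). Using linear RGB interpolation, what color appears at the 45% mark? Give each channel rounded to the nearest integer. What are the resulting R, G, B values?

(104, 157, 151)

#97f2de → (151, 242, 222); #2f3640 → (47, 54, 64).
45% corresponds to t = 0.45.
R = 151 + 0.45 × (47 − 151) = 151 + 0.45 × -104 = 104.2 → 104
G = 242 + 0.45 × (54 − 242) = 242 + 0.45 × -188 = 157.4 → 157
B = 222 + 0.45 × (64 − 222) = 222 + 0.45 × -158 = 150.9 → 151
So the blended color is (104, 157, 151), about #689d97.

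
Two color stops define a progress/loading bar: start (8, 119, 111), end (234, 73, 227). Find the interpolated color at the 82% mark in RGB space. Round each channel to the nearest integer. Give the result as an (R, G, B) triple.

82% corresponds to t = 0.82.
R = 8 + 0.82 × (234 − 8) = 8 + 0.82 × 226 = 193.32 → 193
G = 119 + 0.82 × (73 − 119) = 119 + 0.82 × -46 = 81.28 → 81
B = 111 + 0.82 × (227 − 111) = 111 + 0.82 × 116 = 206.12 → 206

(193, 81, 206)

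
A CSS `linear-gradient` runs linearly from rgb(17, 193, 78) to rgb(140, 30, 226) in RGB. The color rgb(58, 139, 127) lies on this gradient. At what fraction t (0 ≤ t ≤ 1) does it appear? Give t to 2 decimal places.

Invert the lerp on the G channel (largest span, 163): t = (139 − 193) / (30 − 193) = -54/-163 = 0.33129.
Check on R: (58 − 17)/(140 − 17) = 0.3333 ✓

0.33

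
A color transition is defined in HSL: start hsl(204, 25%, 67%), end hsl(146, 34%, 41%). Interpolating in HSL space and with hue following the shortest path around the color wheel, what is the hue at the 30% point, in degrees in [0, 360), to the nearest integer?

187

Hue arc: Δh = 146 − 204 = -58° (|Δh| ≤ 180, already the shorter path).
H = 204 + 0.3 × (-58) = 186.6 → 187°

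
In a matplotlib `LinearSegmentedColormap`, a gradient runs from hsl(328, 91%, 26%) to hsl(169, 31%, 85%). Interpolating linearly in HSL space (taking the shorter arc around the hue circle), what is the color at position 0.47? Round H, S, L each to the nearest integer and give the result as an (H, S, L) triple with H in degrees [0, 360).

Hue arc: Δh = 169 − 328 = -159° (|Δh| ≤ 180, already the shorter path).
H = 328 + 0.47 × (-159) = 253.27 → 253°
S = 91 + 0.47 × (31 − 91) = 62.8 → 63%
L = 26 + 0.47 × (85 − 26) = 53.73 → 54%

(253, 63, 54)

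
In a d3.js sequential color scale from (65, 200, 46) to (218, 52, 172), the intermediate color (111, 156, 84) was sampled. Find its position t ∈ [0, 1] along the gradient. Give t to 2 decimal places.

Invert the lerp on the R channel (largest span, 153): t = (111 − 65) / (218 − 65) = 46/153 = 0.30065.
Check on G: (156 − 200)/(52 − 200) = 0.2973 ✓

0.30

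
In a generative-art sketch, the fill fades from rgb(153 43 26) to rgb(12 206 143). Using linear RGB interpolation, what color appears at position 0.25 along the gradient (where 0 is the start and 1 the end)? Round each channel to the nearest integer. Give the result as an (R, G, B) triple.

(118, 84, 55)

R = 153 + 0.25 × (12 − 153) = 153 + 0.25 × -141 = 117.75 → 118
G = 43 + 0.25 × (206 − 43) = 43 + 0.25 × 163 = 83.75 → 84
B = 26 + 0.25 × (143 − 26) = 26 + 0.25 × 117 = 55.25 → 55
So the blended color is (118, 84, 55), about #765437.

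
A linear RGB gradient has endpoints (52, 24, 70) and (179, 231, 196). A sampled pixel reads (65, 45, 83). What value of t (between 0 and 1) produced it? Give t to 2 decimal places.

Invert the lerp on the G channel (largest span, 207): t = (45 − 24) / (231 − 24) = 21/207 = 0.10145.
Check on R: (65 − 52)/(179 − 52) = 0.1024 ✓

0.10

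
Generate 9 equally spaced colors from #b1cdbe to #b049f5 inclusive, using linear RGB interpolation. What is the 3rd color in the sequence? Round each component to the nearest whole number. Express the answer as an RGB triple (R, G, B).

(177, 172, 204)

With 9 swatches and endpoints inclusive, swatch 3 sits at t = (3 − 1)/(9 − 1) = 2/8 ≈ 0.25.
#b1cdbe → (177, 205, 190); #b049f5 → (176, 73, 245).
R = 177 + 0.25 × (176 − 177) = 176.75 → 177
G = 205 + 0.25 × (73 − 205) = 172 → 172
B = 190 + 0.25 × (245 − 190) = 203.75 → 204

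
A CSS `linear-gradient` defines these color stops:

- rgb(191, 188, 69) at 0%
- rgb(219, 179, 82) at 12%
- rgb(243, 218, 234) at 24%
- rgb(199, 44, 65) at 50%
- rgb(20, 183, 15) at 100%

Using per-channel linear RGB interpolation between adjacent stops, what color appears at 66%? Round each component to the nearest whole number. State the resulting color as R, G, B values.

66% lies between the 50% and 100% stops, so the local fraction is t = (66 − 50)/(100 − 50) = 16/50 ≈ 0.32.
R = 199 + 0.32 × (20 − 199) = 141.72 → 142
G = 44 + 0.32 × (183 − 44) = 88.48 → 88
B = 65 + 0.32 × (15 − 65) = 49 → 49

(142, 88, 49)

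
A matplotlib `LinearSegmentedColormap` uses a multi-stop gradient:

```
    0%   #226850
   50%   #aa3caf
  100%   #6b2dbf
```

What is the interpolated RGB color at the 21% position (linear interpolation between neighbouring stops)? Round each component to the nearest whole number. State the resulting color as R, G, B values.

21% lies between the 0% and 50% stops, so the local fraction is t = (21 − 0)/(50 − 0) = 21/50 ≈ 0.42.
#226850 → (34, 104, 80); #aa3caf → (170, 60, 175).
R = 34 + 0.42 × (170 − 34) = 91.12 → 91
G = 104 + 0.42 × (60 − 104) = 85.52 → 86
B = 80 + 0.42 × (175 − 80) = 119.9 → 120

(91, 86, 120)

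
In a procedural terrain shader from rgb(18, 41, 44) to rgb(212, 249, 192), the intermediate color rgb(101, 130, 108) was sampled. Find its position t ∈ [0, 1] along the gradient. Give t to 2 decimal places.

0.43

Invert the lerp on the G channel (largest span, 208): t = (130 − 41) / (249 − 41) = 89/208 = 0.42788.
Check on R: (101 − 18)/(212 − 18) = 0.4278 ✓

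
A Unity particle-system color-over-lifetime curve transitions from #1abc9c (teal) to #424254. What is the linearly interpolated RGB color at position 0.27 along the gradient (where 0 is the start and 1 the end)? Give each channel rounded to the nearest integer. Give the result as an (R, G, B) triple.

(37, 155, 137)

#1abc9c → (26, 188, 156); #424254 → (66, 66, 84).
R = 26 + 0.27 × (66 − 26) = 26 + 0.27 × 40 = 36.8 → 37
G = 188 + 0.27 × (66 − 188) = 188 + 0.27 × -122 = 155.06 → 155
B = 156 + 0.27 × (84 − 156) = 156 + 0.27 × -72 = 136.56 → 137
So the blended color is (37, 155, 137), about #259b89.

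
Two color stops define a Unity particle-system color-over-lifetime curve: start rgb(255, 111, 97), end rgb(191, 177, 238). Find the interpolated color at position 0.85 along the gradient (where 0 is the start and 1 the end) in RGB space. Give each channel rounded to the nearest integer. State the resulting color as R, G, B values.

(201, 167, 217)

R = 255 + 0.85 × (191 − 255) = 255 + 0.85 × -64 = 200.6 → 201
G = 111 + 0.85 × (177 − 111) = 111 + 0.85 × 66 = 167.1 → 167
B = 97 + 0.85 × (238 − 97) = 97 + 0.85 × 141 = 216.85 → 217
So the blended color is (201, 167, 217), about #c9a7d9.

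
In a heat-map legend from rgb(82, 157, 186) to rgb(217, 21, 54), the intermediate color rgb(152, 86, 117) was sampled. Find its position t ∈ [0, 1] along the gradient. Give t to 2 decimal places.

Invert the lerp on the G channel (largest span, 136): t = (86 − 157) / (21 − 157) = -71/-136 = 0.52206.
Check on R: (152 − 82)/(217 − 82) = 0.5185 ✓

0.52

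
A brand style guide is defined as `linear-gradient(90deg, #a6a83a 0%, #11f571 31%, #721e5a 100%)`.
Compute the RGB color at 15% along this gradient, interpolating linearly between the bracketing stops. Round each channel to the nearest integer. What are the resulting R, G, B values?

15% lies between the 0% and 31% stops, so the local fraction is t = (15 − 0)/(31 − 0) = 15/31 ≈ 0.4839.
#a6a83a → (166, 168, 58); #11f571 → (17, 245, 113).
R = 166 + 0.4839 × (17 − 166) = 93.899 → 94
G = 168 + 0.4839 × (245 − 168) = 205.26 → 205
B = 58 + 0.4839 × (113 − 58) = 84.614 → 85

(94, 205, 85)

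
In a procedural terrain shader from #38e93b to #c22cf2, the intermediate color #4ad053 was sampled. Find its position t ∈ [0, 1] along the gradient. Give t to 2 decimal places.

Invert the lerp on the G channel (largest span, 189): t = (208 − 233) / (44 − 233) = -25/-189 = 0.13228.
Check on R: (74 − 56)/(194 − 56) = 0.1304 ✓

0.13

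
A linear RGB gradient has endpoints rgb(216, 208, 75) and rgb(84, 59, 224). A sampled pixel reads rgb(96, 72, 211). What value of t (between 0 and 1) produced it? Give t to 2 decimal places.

0.91

Invert the lerp on the G channel (largest span, 149): t = (72 − 208) / (59 − 208) = -136/-149 = 0.91275.
Check on R: (96 − 216)/(84 − 216) = 0.9091 ✓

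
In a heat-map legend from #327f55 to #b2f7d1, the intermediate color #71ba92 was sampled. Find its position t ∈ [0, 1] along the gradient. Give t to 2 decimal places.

Invert the lerp on the R channel (largest span, 128): t = (113 − 50) / (178 − 50) = 63/128 = 0.49219.
Check on G: (186 − 127)/(247 − 127) = 0.4917 ✓

0.49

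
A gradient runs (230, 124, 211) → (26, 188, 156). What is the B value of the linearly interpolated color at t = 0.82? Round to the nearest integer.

B = 211 + 0.82 × (156 − 211) = 165.9 → 166

166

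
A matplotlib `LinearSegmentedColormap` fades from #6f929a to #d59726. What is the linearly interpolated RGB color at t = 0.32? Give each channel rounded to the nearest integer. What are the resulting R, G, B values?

#6f929a → (111, 146, 154); #d59726 → (213, 151, 38).
R = 111 + 0.32 × (213 − 111) = 111 + 0.32 × 102 = 143.64 → 144
G = 146 + 0.32 × (151 − 146) = 146 + 0.32 × 5 = 147.6 → 148
B = 154 + 0.32 × (38 − 154) = 154 + 0.32 × -116 = 116.88 → 117

(144, 148, 117)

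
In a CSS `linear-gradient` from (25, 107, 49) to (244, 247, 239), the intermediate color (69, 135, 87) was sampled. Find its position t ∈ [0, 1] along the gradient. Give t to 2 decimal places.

Invert the lerp on the R channel (largest span, 219): t = (69 − 25) / (244 − 25) = 44/219 = 0.20091.
Check on G: (135 − 107)/(247 − 107) = 0.2 ✓

0.20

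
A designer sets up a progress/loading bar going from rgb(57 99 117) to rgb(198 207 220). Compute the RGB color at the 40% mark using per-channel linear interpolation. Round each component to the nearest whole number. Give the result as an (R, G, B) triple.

40% corresponds to t = 0.4.
R = 57 + 0.4 × (198 − 57) = 57 + 0.4 × 141 = 113.4 → 113
G = 99 + 0.4 × (207 − 99) = 99 + 0.4 × 108 = 142.2 → 142
B = 117 + 0.4 × (220 − 117) = 117 + 0.4 × 103 = 158.2 → 158

(113, 142, 158)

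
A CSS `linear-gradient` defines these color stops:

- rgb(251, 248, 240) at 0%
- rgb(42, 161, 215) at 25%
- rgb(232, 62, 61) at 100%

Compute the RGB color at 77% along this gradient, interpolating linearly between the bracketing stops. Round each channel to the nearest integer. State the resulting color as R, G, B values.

77% lies between the 25% and 100% stops, so the local fraction is t = (77 − 25)/(100 − 25) = 52/75 ≈ 0.6933.
R = 42 + 0.6933 × (232 − 42) = 173.727 → 174
G = 161 + 0.6933 × (62 − 161) = 92.363 → 92
B = 215 + 0.6933 × (61 − 215) = 108.232 → 108

(174, 92, 108)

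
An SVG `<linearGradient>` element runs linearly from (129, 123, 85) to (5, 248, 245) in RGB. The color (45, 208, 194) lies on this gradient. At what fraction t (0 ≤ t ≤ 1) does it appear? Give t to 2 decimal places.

0.68

Invert the lerp on the B channel (largest span, 160): t = (194 − 85) / (245 − 85) = 109/160 = 0.68125.
Check on R: (45 − 129)/(5 − 129) = 0.6774 ✓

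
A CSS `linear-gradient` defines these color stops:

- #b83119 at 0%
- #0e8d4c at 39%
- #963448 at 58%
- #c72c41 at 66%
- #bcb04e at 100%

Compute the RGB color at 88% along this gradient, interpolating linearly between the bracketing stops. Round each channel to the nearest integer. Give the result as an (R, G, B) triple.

88% lies between the 66% and 100% stops, so the local fraction is t = (88 − 66)/(100 − 66) = 22/34 ≈ 0.6471.
#c72c41 → (199, 44, 65); #bcb04e → (188, 176, 78).
R = 199 + 0.6471 × (188 − 199) = 191.882 → 192
G = 44 + 0.6471 × (176 − 44) = 129.417 → 129
B = 65 + 0.6471 × (78 − 65) = 73.412 → 73

(192, 129, 73)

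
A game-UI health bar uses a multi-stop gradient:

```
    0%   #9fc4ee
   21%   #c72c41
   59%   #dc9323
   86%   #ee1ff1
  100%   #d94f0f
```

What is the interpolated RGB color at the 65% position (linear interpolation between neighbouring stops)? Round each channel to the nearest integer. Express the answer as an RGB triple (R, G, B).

(224, 121, 81)

65% lies between the 59% and 86% stops, so the local fraction is t = (65 − 59)/(86 − 59) = 6/27 ≈ 0.2222.
#dc9323 → (220, 147, 35); #ee1ff1 → (238, 31, 241).
R = 220 + 0.2222 × (238 − 220) = 224 → 224
G = 147 + 0.2222 × (31 − 147) = 121.225 → 121
B = 35 + 0.2222 × (241 − 35) = 80.773 → 81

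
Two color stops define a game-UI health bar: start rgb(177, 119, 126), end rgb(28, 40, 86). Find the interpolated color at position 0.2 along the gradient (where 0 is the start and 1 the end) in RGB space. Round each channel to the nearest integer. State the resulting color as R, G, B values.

(147, 103, 118)

R = 177 + 0.2 × (28 − 177) = 177 + 0.2 × -149 = 147.2 → 147
G = 119 + 0.2 × (40 − 119) = 119 + 0.2 × -79 = 103.2 → 103
B = 126 + 0.2 × (86 − 126) = 126 + 0.2 × -40 = 118 → 118
So the blended color is (147, 103, 118), about #936776.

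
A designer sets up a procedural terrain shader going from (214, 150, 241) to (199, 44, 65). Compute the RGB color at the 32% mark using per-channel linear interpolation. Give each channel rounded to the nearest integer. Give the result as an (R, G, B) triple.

32% corresponds to t = 0.32.
R = 214 + 0.32 × (199 − 214) = 214 + 0.32 × -15 = 209.2 → 209
G = 150 + 0.32 × (44 − 150) = 150 + 0.32 × -106 = 116.08 → 116
B = 241 + 0.32 × (65 − 241) = 241 + 0.32 × -176 = 184.68 → 185

(209, 116, 185)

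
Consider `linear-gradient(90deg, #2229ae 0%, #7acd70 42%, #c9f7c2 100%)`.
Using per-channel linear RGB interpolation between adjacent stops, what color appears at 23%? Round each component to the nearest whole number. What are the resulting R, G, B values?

23% lies between the 0% and 42% stops, so the local fraction is t = (23 − 0)/(42 − 0) = 23/42 ≈ 0.5476.
#2229ae → (34, 41, 174); #7acd70 → (122, 205, 112).
R = 34 + 0.5476 × (122 − 34) = 82.189 → 82
G = 41 + 0.5476 × (205 − 41) = 130.806 → 131
B = 174 + 0.5476 × (112 − 174) = 140.049 → 140

(82, 131, 140)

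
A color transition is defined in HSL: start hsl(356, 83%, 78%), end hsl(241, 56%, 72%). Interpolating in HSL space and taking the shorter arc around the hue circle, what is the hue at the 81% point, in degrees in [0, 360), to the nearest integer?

Hue arc: Δh = 241 − 356 = -115° (|Δh| ≤ 180, already the shorter path).
H = 356 + 0.81 × (-115) = 262.85 → 263°

263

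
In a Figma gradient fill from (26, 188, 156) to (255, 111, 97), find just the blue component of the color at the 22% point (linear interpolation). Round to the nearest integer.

143

B = 156 + 0.22 × (97 − 156) = 143.02 → 143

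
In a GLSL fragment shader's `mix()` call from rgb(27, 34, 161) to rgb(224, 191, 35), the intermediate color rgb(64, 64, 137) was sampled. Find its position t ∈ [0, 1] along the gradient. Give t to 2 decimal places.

0.19

Invert the lerp on the R channel (largest span, 197): t = (64 − 27) / (224 − 27) = 37/197 = 0.18782.
Check on G: (64 − 34)/(191 − 34) = 0.1911 ✓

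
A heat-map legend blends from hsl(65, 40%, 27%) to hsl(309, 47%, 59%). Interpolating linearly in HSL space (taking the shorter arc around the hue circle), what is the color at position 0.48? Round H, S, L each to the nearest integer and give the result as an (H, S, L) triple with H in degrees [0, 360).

(9, 43, 42)

Hue: 309 − 65 = 244°, but |244| > 180 so the shorter arc goes the other way: Δh = 244 − 360 = -116°.
H = 65 + 0.48 × (-116) = 9.32 → 9°
S = 40 + 0.48 × (47 − 40) = 43.36 → 43%
L = 27 + 0.48 × (59 − 27) = 42.36 → 42%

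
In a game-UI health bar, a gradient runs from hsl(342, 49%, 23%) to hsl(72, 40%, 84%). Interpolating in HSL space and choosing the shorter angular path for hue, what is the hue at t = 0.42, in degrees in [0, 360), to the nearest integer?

Hue: 72 − 342 = -270°, but |-270| > 180 so the shorter arc goes the other way: Δh = -270 + 360 = 90°.
H = 342 + 0.42 × (90) = 379.8 → 380 → 380 mod 360 = 20°

20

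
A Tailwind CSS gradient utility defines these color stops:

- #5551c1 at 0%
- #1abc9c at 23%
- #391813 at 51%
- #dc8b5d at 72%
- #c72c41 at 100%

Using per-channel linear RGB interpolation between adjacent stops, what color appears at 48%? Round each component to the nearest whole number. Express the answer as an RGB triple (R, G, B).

48% lies between the 23% and 51% stops, so the local fraction is t = (48 − 23)/(51 − 23) = 25/28 ≈ 0.8929.
#1abc9c → (26, 188, 156); #391813 → (57, 24, 19).
R = 26 + 0.8929 × (57 − 26) = 53.68 → 54
G = 188 + 0.8929 × (24 − 188) = 41.564 → 42
B = 156 + 0.8929 × (19 − 156) = 33.673 → 34

(54, 42, 34)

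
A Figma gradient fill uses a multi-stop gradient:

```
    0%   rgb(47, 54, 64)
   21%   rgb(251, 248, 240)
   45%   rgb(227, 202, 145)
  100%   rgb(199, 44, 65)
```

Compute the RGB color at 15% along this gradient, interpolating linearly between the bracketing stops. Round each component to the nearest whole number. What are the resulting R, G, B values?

(193, 193, 190)

15% lies between the 0% and 21% stops, so the local fraction is t = (15 − 0)/(21 − 0) = 15/21 ≈ 0.7143.
R = 47 + 0.7143 × (251 − 47) = 192.717 → 193
G = 54 + 0.7143 × (248 − 54) = 192.574 → 193
B = 64 + 0.7143 × (240 − 64) = 189.717 → 190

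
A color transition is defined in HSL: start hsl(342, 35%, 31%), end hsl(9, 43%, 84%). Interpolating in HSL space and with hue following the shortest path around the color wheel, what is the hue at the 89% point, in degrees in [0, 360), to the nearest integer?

6

Hue: 9 − 342 = -333°, but |-333| > 180 so the shorter arc goes the other way: Δh = -333 + 360 = 27°.
H = 342 + 0.89 × (27) = 366.03 → 366 → 366 mod 360 = 6°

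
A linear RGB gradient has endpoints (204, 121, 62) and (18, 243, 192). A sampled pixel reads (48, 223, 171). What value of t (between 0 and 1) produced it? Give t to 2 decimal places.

Invert the lerp on the R channel (largest span, 186): t = (48 − 204) / (18 − 204) = -156/-186 = 0.83871.
Check on G: (223 − 121)/(243 − 121) = 0.8361 ✓

0.84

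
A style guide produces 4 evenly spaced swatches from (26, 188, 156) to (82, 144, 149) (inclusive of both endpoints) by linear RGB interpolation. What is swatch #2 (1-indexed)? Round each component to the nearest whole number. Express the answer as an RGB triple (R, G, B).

(45, 173, 154)

With 4 swatches and endpoints inclusive, swatch 2 sits at t = (2 − 1)/(4 − 1) = 1/3 ≈ 0.3333.
R = 26 + 0.3333 × (82 − 26) = 44.665 → 45
G = 188 + 0.3333 × (144 − 188) = 173.335 → 173
B = 156 + 0.3333 × (149 − 156) = 153.667 → 154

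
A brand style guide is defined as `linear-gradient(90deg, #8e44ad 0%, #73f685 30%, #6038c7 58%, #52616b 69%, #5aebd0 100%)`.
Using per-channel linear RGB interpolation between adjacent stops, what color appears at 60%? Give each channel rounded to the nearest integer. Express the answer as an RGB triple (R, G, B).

60% lies between the 58% and 69% stops, so the local fraction is t = (60 − 58)/(69 − 58) = 2/11 ≈ 0.1818.
#6038c7 → (96, 56, 199); #52616b → (82, 97, 107).
R = 96 + 0.1818 × (82 − 96) = 93.455 → 93
G = 56 + 0.1818 × (97 − 56) = 63.454 → 63
B = 199 + 0.1818 × (107 − 199) = 182.274 → 182

(93, 63, 182)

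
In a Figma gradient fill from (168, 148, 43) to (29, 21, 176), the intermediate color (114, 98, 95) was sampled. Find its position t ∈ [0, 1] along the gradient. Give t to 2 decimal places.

Invert the lerp on the R channel (largest span, 139): t = (114 − 168) / (29 − 168) = -54/-139 = 0.38849.
Check on G: (98 − 148)/(21 − 148) = 0.3937 ✓

0.39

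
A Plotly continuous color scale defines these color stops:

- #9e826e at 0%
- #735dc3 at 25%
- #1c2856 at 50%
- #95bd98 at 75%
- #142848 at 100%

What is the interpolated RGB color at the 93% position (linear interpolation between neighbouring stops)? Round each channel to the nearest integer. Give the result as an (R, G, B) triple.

93% lies between the 75% and 100% stops, so the local fraction is t = (93 − 75)/(100 − 75) = 18/25 ≈ 0.72.
#95bd98 → (149, 189, 152); #142848 → (20, 40, 72).
R = 149 + 0.72 × (20 − 149) = 56.12 → 56
G = 189 + 0.72 × (40 − 189) = 81.72 → 82
B = 152 + 0.72 × (72 − 152) = 94.4 → 94

(56, 82, 94)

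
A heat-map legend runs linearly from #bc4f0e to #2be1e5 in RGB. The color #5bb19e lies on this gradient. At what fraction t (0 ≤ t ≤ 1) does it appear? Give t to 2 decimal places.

0.67

Invert the lerp on the B channel (largest span, 215): t = (158 − 14) / (229 − 14) = 144/215 = 0.66977.
Check on R: (91 − 188)/(43 − 188) = 0.669 ✓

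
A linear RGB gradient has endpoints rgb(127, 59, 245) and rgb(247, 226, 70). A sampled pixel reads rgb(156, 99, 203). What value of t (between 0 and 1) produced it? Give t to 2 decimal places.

Invert the lerp on the B channel (largest span, 175): t = (203 − 245) / (70 − 245) = -42/-175 = 0.24.
Check on R: (156 − 127)/(247 − 127) = 0.2417 ✓

0.24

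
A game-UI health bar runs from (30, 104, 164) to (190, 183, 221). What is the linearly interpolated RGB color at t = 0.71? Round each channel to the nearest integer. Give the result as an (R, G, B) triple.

(144, 160, 204)

R = 30 + 0.71 × (190 − 30) = 30 + 0.71 × 160 = 143.6 → 144
G = 104 + 0.71 × (183 − 104) = 104 + 0.71 × 79 = 160.09 → 160
B = 164 + 0.71 × (221 − 164) = 164 + 0.71 × 57 = 204.47 → 204
So the blended color is (144, 160, 204), about #90a0cc.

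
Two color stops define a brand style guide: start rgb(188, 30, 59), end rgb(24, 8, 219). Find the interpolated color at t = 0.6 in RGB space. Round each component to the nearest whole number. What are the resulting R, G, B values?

(90, 17, 155)

R = 188 + 0.6 × (24 − 188) = 188 + 0.6 × -164 = 89.6 → 90
G = 30 + 0.6 × (8 − 30) = 30 + 0.6 × -22 = 16.8 → 17
B = 59 + 0.6 × (219 − 59) = 59 + 0.6 × 160 = 155 → 155
So the blended color is (90, 17, 155), about #5a119b.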